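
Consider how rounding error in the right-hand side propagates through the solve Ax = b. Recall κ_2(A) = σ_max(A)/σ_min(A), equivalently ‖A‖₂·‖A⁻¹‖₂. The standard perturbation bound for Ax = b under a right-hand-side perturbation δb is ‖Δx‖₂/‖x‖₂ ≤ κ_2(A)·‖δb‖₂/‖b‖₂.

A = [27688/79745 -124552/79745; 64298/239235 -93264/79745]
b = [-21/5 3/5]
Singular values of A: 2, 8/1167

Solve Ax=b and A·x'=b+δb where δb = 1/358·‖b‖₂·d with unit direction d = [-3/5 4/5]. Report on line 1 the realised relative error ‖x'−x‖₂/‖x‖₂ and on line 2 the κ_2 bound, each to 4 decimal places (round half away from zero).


largest singular value 2, smallest 8/1167
κ_2(A) = 2 / (8/1167) = 291.7500
perturbation bound = 291.7500·1/358 = 0.8149
solve Ax = b  →  x = [426.6220 97.5274]
2-norm of b is 4.2426; of x, 437.6276
δb = ε·‖b‖·d = [-0.0071 0.0095]; solving A·Δx = δb gives ‖Δx‖ = 1.7288
realised ‖Δx‖/‖x‖ = 0.0040
tightness: 0.0040 against a bound of 0.8149 (unrounded ratio ≈ 0.0048)

0.0040
0.8149


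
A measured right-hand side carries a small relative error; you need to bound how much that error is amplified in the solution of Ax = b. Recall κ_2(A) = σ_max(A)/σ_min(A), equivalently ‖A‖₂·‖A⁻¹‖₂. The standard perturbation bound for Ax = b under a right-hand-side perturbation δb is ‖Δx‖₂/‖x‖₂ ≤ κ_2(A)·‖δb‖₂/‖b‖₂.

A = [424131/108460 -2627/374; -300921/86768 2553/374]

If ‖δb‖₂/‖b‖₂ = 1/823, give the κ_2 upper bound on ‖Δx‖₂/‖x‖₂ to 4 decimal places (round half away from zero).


0.0642

AᵀA = [6114185361/223801600 -286138797/5595040; -286138797/5595040 6709469/69938]; tr = 95448049/774400, det = 16867449/3097600
λ_max, λ_min = (95448049/774400 ± √9097267905400801/599695360000)/2 = 12321/100, 1369/30976
σ_max=√(12321/100)=(111/10), σ_min=√(1369/30976)=(37/176) → κ = 52.8000
κ_2(A)·‖δb‖/‖b‖ = 0.0642


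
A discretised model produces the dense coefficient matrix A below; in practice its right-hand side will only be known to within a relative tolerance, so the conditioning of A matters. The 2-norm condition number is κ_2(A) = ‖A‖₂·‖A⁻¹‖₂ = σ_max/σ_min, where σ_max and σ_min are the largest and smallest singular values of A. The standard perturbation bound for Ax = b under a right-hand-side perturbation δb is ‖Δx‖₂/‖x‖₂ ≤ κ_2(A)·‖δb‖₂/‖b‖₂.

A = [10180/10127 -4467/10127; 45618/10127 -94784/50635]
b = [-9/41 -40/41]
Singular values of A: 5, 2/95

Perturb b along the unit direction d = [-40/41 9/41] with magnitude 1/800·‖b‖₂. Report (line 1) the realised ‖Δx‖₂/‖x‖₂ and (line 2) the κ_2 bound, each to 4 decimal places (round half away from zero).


0.2969
0.2969

σ_max = 5, σ_min = 2/95
condition number: 5 ÷ (2/95) = 237.5000
worst-case relative error ≤ 237.5000 × 1/800 = 0.2969
solve Ax = b  →  x = [-0.1846 0.0769]
‖b‖ = 1.0000, ‖x‖ = 0.2000
δb = ε·‖b‖·d = [-0.0012 0.0003]; solving A·Δx = δb gives ‖Δx‖ = 0.0594
relative error = 0.2969
so the bound is sharp here: realised error equals the bound


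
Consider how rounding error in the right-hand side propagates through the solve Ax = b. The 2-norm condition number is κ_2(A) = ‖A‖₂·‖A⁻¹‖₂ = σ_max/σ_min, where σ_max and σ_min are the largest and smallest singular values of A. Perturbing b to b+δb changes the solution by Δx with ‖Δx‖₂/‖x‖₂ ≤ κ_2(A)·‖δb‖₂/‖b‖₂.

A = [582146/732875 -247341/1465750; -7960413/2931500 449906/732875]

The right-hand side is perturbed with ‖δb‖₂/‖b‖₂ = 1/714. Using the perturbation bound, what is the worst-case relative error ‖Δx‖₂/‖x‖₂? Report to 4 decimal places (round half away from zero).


AᵀA = [2684506481/335363600 -3020031/1676818; -3020031/1676818 33983969/83840900]; tr = 68791277/8179600, det = 707281/817960000
λ_max, λ_min = (68791277/8179600 ± √189280335210561/2676234246400)/2 = 841/100, 841/8179600
κ = σ_max/σ_min = (29/10)/(29/2860) = 286.0000
worst-case relative error ≤ 286.0000 × 1/714 = 0.4006

0.4006


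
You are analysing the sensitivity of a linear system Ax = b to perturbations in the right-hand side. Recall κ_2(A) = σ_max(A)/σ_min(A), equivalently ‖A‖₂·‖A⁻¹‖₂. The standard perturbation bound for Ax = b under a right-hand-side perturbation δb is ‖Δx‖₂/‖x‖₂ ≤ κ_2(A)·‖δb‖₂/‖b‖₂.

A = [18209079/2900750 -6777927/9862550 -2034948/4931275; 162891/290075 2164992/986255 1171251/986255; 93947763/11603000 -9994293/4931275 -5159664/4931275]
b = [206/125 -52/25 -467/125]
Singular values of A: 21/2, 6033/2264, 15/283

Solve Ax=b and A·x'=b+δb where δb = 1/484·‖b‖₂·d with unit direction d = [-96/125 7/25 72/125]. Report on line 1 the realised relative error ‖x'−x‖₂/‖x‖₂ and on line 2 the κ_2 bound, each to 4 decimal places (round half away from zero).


largest singular value 21/2, smallest 15/283
κ_2(A) = (21/2) / (15/283) = 198.1000
perturbation bound = 198.1000·1/484 = 0.4093
solve Ax = b  →  x = [-0.2682 35.2276 -66.7408]
‖b‖ = 4.5826, ‖x‖ = 75.4678
Δx = A⁻¹·δb where δb = 1/484·4.5826·d; ‖Δx‖ = 0.1786
relative error = 0.0024
so the bound overstates the realised error by a factor of ≈ 172.9185 (computed from the unrounded values)

0.0024
0.4093


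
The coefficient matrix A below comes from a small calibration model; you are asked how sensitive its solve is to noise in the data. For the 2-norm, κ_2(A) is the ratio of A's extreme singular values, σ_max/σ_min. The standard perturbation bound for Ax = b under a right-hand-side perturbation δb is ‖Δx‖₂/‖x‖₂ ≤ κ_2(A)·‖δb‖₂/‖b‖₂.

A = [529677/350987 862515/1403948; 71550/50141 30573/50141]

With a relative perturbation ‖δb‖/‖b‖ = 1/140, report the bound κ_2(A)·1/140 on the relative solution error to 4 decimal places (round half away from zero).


form AᵀA = [48605913/11267893 81002835/45071572; 81002835/45071572 135072117/180286288] with trace 70212825/13868176 and determinant 6561/3467044
solving λ² − 70212825/13868176·λ + 6561/3467044 = 0 gives λ = 81/16, 324/866761
so κ_2 = √((81/16) / (324/866761)) = 116.3750
perturbation bound = 116.3750·1/140 = 0.8313

0.8313


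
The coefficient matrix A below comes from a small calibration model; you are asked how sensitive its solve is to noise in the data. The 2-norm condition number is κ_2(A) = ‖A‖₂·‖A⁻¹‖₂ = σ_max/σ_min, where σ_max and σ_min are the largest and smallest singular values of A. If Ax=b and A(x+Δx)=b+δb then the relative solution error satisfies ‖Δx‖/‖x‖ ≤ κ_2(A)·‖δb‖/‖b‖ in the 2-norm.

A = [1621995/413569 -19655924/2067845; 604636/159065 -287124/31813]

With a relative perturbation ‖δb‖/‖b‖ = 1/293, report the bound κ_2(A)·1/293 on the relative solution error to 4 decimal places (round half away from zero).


0.9360

M = AᵀA = [151671233689/5084403025 -72795649356/1016880605; -72795649356/1016880605 873561423136/5084403025]. tr(M)=242658617/1203409, det(M)=406586896/752130625
char-poly roots: 5041/25 and 80656/30085225
so κ_2 = √((5041/25) / (80656/30085225)) = 274.2500
κ_2(A)·‖δb‖/‖b‖ = 0.9360


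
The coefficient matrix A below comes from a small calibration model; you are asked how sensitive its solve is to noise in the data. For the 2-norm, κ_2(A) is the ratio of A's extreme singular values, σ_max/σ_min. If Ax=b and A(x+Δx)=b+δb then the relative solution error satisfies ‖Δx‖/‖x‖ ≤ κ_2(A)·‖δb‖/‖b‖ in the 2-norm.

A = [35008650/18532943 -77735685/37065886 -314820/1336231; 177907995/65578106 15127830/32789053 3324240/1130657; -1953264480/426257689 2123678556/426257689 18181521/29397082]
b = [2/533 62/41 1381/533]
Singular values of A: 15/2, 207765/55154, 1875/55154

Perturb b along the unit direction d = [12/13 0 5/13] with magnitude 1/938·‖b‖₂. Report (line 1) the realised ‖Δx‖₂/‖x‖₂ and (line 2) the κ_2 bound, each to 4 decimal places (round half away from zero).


0.0032
0.2352

σ_max = 15/2, σ_min = 1875/55154
κ_2(A) = (15/2) / (1875/55154) = 220.6160
worst-case relative error ≤ 220.6160 × 1/938 = 0.2352
solve Ax = b  →  x = [-16.2026 -16.6261 18.0740]
‖b‖₂ = 3.0000 and ‖x‖₂ = 29.4215
δb = ε·‖b‖·d = [0.0030 0.0000 0.0012]; solving A·Δx = δb gives ‖Δx‖ = 0.0941
realised ‖Δx‖/‖x‖ = 0.0032
so the bound overstates the realised error by a factor of ≈ 73.5537 (computed from the unrounded values)


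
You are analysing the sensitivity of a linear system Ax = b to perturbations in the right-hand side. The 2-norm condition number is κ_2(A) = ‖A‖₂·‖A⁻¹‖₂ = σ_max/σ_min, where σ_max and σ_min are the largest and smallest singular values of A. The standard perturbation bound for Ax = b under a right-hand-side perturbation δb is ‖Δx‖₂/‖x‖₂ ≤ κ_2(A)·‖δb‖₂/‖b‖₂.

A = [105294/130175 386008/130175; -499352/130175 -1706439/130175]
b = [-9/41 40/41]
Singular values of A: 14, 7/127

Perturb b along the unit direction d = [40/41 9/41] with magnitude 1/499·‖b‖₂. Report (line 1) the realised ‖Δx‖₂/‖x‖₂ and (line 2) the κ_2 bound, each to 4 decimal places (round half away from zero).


0.5090
0.5090

largest singular value 14, smallest 7/127
κ_2(A) = 14 / (7/127) = 254.0000
bound on ‖Δx‖/‖x‖: κ·ε = 254.0000·1/499 = 0.5090
solve Ax = b  →  x = [-0.0200 -0.0686]
‖b‖ = 1.0000, ‖x‖ = 0.0714
with δb = [0.0020 0.0004], A·Δx = δb → ‖Δx‖ = 0.0364
relative error = 0.5090
so the bound is sharp here: realised error equals the bound


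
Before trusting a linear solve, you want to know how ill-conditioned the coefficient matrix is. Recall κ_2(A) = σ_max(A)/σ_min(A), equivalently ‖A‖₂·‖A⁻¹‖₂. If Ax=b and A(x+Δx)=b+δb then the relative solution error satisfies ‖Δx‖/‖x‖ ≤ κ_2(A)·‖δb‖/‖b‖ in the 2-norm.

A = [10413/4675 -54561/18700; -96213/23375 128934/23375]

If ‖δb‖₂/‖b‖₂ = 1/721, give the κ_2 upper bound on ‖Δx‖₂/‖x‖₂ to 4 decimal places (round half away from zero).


AᵀA = [41410746/1890625 -220844637/7562500; -220844637/7562500 1177876089/30250000]; tr = 73617921/1210000, det = 2313441/30250000
eigenvalues of AᵀA: λ = (tr ± √(tr²−4·det))/2 = 1521/25, 1521/1210000
κ_2(A) = √(λ_max/λ_min) = √((1521/25) / (1521/1210000)) = 220.0000
perturbation bound = 220.0000·1/721 = 0.3051

0.3051


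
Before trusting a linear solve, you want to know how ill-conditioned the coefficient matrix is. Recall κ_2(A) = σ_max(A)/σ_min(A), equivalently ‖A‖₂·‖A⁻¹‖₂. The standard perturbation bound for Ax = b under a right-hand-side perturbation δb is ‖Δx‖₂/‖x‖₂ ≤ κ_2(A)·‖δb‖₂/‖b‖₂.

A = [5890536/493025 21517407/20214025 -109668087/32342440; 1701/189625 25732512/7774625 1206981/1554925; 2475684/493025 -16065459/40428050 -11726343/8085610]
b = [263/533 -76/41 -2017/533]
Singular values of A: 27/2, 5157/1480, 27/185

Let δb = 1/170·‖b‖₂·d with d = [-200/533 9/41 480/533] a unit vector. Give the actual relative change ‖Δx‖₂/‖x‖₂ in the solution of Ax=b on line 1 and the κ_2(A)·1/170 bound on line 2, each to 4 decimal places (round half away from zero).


from the listed singular values, σ₁ = 27/2, σ_n = 27/185
κ = σ_max/σ_min = (27/2)/(27/185) = 92.5000
perturbation bound = 92.5000·1/170 = 0.5441
solve Ax = b  →  x = [-7.7452 5.4911 -25.7121]
‖b‖₂ = 4.2426 and ‖x‖₂ = 27.4090
re-solving with b+δb shifts x by Δx of norm 0.1710
relative error = 0.0062
so the bound overstates the realised error by a factor of ≈ 87.2149 (computed from the unrounded values)

0.0062
0.5441


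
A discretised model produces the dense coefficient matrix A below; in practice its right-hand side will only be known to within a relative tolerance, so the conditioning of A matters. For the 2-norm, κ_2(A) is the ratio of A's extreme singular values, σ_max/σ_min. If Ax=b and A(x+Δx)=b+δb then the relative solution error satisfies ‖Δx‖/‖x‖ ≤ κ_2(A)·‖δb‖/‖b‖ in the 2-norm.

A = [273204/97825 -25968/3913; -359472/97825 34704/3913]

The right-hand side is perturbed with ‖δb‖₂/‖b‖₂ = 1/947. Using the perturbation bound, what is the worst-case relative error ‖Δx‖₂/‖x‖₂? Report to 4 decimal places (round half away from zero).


0.3973

form AᵀA = [8154421776/382789225 -3913935552/76557845; -3913935552/76557845 1878704640/15311569] with trace 326165904/2265025 and determinant 331776/2265025
solving λ² − 326165904/2265025·λ + 331776/2265025 = 0 gives λ = 144, 2304/2265025
κ = σ_max/σ_min = 12/(48/1505) = 376.2500
worst-case relative error ≤ 376.2500 × 1/947 = 0.3973


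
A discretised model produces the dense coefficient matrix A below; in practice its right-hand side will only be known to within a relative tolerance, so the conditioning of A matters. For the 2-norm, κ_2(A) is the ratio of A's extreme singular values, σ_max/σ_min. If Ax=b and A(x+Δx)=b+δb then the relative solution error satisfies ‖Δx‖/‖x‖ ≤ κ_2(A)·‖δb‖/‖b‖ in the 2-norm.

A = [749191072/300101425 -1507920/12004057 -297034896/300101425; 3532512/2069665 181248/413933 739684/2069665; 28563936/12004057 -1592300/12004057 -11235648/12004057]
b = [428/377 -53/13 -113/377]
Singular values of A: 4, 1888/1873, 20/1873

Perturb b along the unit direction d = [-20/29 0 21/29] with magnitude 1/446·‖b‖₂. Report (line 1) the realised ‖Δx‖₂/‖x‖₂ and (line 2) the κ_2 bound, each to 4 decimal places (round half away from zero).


0.0095
0.8399

largest singular value 4, smallest 20/1873
κ = σ_max/σ_min = 4/(20/1873) = 374.6000
bound on ‖Δx‖/‖x‖: κ·ε = 374.6000·1/446 = 0.8399
solve Ax = b  →  x = [-13.5601 80.7650 -45.5991]
2-norm of b is 4.2426; of x, 93.7344
Δx = A⁻¹·δb where δb = 1/446·4.2426·d; ‖Δx‖ = 0.8909
relative error = 0.0095
so the bound overstates the realised error by a factor of ≈ 88.3736 (computed from the unrounded values)


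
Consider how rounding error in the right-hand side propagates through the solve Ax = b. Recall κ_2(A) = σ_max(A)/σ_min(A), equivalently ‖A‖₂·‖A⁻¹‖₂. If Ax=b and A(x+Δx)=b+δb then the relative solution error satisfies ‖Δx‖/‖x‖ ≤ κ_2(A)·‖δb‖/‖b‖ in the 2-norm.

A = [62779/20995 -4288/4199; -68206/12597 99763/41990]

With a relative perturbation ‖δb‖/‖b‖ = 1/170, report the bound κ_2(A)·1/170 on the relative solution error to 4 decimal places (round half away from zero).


0.1676

AᵀA = [525163621/13727025 -2913361/183027; -2913361/183027 40800521/6100900]; tr = 14602717/324900, det = 20151121/8122500
solving λ² − 14602717/324900·λ + 20151121/8122500 = 0 gives λ = 4489/100, 4489/81225
σ_max=√(4489/100)=(67/10), σ_min=√(4489/81225)=(67/285) → κ = 28.5000
perturbation bound = 28.5000·1/170 = 0.1676


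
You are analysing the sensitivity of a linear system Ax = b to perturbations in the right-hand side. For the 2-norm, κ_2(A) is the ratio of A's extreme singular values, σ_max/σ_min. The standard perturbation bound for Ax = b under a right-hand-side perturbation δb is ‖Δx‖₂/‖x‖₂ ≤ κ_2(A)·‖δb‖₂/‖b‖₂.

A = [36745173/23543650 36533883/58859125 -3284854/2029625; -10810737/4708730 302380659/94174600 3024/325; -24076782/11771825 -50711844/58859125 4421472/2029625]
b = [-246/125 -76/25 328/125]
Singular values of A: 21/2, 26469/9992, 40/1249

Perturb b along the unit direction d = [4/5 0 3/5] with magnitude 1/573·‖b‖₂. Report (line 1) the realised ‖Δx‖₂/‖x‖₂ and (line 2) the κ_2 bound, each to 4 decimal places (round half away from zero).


from the listed singular values, σ₁ = 21/2, σ_n = 40/1249
κ_2(A) = (21/2) / (40/1249) = 327.8625
bound on ‖Δx‖/‖x‖: κ·ε = 327.8625·1/573 = 0.5722
solve Ax = b  →  x = [-0.9883 -1.1440 -0.1758]
2-norm of b is 4.4721; of x, 1.5220
Δx = A⁻¹·δb where δb = 1/573·4.4721·d; ‖Δx‖ = 0.2437
dividing the unrounded norms, ‖Δx‖/‖x‖ = 0.1601
tightness: 0.1601 against a bound of 0.5722 (unrounded ratio ≈ 0.2798)

0.1601
0.5722


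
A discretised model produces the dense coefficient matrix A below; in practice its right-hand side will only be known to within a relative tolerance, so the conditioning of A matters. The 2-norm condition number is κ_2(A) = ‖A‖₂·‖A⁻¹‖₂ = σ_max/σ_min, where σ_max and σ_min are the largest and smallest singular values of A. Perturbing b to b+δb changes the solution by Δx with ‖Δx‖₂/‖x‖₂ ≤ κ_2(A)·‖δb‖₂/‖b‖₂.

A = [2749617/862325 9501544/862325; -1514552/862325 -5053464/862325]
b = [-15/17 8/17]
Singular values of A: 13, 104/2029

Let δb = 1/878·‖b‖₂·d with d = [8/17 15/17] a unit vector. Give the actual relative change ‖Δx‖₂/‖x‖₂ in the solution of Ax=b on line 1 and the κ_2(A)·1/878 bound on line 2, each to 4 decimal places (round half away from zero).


largest singular value 13, smallest 104/2029
κ_2(A) = 13 / (104/2029) = 253.6250
κ_2(A)·‖δb‖/‖b‖ = 0.2889
solve Ax = b  →  x = [-0.0215 -0.0738]
‖b‖ = 1.0000, ‖x‖ = 0.0769
δb = ε·‖b‖·d = [0.0005 0.0010]; solving A·Δx = δb gives ‖Δx‖ = 0.0222
relative error = 0.2889
so the bound is sharp here: realised error equals the bound

0.2889
0.2889


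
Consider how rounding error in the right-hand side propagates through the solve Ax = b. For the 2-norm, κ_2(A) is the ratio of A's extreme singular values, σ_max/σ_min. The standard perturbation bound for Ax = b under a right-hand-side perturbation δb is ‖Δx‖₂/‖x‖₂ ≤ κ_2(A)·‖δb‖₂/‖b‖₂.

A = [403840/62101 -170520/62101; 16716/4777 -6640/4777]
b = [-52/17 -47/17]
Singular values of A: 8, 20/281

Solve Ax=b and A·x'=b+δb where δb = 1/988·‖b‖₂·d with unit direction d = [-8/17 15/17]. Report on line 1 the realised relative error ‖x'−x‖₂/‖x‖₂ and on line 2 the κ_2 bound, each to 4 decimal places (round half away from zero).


σ_max = 8, σ_min = 20/281
κ = σ_max/σ_min = 8/(20/281) = 112.4000
bound on ‖Δx‖/‖x‖: κ·ε = 112.4000·1/988 = 0.1138
solve Ax = b  →  x = [-5.8654 -12.7769]
‖b‖ = 4.1231, ‖x‖ = 14.0589
with δb = [-0.0020 0.0037], A·Δx = δb → ‖Δx‖ = 0.0586
dividing the unrounded norms, ‖Δx‖/‖x‖ = 0.0042
realised/bound (from unrounded values) ≈ 0.0367

0.0042
0.1138


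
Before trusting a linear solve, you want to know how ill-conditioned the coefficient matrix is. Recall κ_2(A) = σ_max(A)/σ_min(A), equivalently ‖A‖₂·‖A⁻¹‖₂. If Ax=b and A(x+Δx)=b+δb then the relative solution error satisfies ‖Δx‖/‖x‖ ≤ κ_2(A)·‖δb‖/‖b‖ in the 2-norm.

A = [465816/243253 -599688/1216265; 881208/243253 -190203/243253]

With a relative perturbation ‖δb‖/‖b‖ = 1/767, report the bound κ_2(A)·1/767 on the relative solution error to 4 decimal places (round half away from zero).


0.0796

form AᵀA = [3437758080/204747481 -3866388552/1023737405; -3866388552/1023737405 4373893521/5118687025] with trace 53728641/3045025 and determinant 254016/3045025
λ_max, λ_min = (53728641/3045025 ± √2883672923425281/9272177250625)/2 = 441/25, 576/121801
κ_2(A) = √(λ_max/λ_min) = √((441/25) / (576/121801)) = 61.0750
bound on ‖Δx‖/‖x‖: κ·ε = 61.0750·1/767 = 0.0796


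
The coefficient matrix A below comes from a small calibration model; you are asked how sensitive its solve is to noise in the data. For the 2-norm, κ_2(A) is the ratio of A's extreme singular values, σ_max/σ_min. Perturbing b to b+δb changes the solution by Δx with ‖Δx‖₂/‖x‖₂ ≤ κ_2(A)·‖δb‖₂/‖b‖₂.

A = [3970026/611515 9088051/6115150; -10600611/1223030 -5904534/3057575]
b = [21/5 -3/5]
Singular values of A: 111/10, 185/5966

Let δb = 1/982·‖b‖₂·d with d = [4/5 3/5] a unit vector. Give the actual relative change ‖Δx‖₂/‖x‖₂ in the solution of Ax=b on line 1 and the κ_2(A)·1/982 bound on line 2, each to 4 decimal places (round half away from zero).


from the listed singular values, σ₁ = 111/10, σ_n = 185/5966
κ = σ_max/σ_min = (111/10)/(185/5966) = 357.9600
bound on ‖Δx‖/‖x‖: κ·ε = 357.9600·1/982 = 0.3645
solve Ax = b  →  x = [-20.9732 94.4456]
2-norm of b is 4.2426; of x, 96.7463
with δb = [0.0035 0.0026], A·Δx = δb → ‖Δx‖ = 0.1393
realised ‖Δx‖/‖x‖ = 0.0014
tightness: 0.0014 against a bound of 0.3645 (unrounded ratio ≈ 0.0040)

0.0014
0.3645


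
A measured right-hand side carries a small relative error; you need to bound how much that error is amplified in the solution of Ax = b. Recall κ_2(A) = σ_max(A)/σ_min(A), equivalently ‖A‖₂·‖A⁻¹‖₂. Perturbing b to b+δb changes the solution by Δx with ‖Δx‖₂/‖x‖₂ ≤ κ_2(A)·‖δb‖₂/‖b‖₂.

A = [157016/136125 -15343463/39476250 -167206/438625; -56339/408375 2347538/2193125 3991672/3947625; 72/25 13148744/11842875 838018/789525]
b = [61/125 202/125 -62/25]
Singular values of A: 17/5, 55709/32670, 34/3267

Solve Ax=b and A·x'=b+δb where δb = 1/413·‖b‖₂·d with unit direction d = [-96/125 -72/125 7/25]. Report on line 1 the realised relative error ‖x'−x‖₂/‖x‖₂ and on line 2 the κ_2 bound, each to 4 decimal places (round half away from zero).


0.0036
0.7910

σ_max = 17/5, σ_min = 34/3267
condition number: (17/5) ÷ (34/3267) = 326.7000
κ_2(A)·‖δb‖/‖b‖ = 0.7910
solve Ax = b  →  x = [-0.7950 132.7097 -138.9963]
2-norm of b is 3.0000; of x, 192.1783
Δx = A⁻¹·δb where δb = 1/413·3.0000·d; ‖Δx‖ = 0.6980
realised ‖Δx‖/‖x‖ = 0.0036
so the bound overstates the realised error by a factor of ≈ 217.8020 (computed from the unrounded values)


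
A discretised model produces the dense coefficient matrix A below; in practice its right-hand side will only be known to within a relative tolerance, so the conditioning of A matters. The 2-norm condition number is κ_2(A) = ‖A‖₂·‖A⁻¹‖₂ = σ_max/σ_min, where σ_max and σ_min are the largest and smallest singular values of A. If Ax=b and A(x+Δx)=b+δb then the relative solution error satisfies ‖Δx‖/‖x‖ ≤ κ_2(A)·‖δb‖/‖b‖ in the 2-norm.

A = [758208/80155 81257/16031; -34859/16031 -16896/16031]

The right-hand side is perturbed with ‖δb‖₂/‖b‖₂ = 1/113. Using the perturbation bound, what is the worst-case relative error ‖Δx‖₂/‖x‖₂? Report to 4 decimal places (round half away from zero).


form AᵀA = [360058369/3822025 38402496/764405; 38402496/764405 4097665/152881] with trace 1600346/13225 and determinant 14641/13225
λ_max, λ_min = (1600346/13225 ± √2560332810816/174900625)/2 = 121, 121/13225
σ_max=√121=11, σ_min=√(121/13225)=(11/115) → κ = 115.0000
worst-case relative error ≤ 115.0000 × 1/113 = 1.0177

1.0177


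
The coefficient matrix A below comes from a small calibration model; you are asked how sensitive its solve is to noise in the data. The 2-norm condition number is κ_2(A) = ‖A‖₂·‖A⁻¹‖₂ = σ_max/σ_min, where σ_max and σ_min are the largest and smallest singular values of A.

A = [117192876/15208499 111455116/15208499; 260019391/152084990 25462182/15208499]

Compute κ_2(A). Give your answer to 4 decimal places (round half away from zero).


319.7750

M = AᵀA = [857243963242801/13759574172100 40820379817581/687978708605; 40820379817581/687978708605 7775470312180/137595741721]. tr(M)=1943865629561/16360968100, det(M)=564632644/4090242025
char-poly roots: 11881/100 and 190096/163609681
so κ_2 = √((11881/100) / (190096/163609681)) = 319.7750


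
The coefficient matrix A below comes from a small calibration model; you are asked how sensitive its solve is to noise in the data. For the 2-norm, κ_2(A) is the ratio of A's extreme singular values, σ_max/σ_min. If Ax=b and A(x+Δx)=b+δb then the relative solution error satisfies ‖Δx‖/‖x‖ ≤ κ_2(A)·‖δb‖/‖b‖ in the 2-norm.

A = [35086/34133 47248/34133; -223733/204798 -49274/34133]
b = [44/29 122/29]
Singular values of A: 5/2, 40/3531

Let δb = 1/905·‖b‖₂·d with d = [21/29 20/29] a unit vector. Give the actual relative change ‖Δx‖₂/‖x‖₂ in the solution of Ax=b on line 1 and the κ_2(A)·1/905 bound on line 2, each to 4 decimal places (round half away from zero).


from the listed singular values, σ₁ = 5/2, σ_n = 40/3531
condition number: (5/2) ÷ (40/3531) = 220.6875
κ_2(A)·‖δb‖/‖b‖ = 0.2439
solve Ax = b  →  x = [-282.9600 211.2200]
‖b‖₂ = 4.4721 and ‖x‖₂ = 353.1009
with δb = [0.0036 0.0034], A·Δx = δb → ‖Δx‖ = 0.4362
realised ‖Δx‖/‖x‖ = 0.0012
realised/bound (from unrounded values) ≈ 0.0051

0.0012
0.2439


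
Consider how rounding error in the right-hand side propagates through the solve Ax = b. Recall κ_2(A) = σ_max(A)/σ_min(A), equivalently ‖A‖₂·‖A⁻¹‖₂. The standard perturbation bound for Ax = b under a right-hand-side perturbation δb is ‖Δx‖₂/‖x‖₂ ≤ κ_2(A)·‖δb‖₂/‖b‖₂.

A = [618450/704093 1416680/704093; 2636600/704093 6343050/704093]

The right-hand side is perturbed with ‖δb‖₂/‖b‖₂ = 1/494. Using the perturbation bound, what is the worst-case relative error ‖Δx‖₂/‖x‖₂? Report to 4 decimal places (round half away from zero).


AᵀA = [335612500/22685533 805392000/22685533; 805392000/22685533 1932973300/22685533]; tr = 174506600/1745041, det = 250000/1745041
eigenvalues of AᵀA: λ = (tr ± √(tr²−4·det))/2 = 100, 2500/1745041
κ = σ_max/σ_min = 10/(50/1321) = 264.2000
worst-case relative error ≤ 264.2000 × 1/494 = 0.5348

0.5348


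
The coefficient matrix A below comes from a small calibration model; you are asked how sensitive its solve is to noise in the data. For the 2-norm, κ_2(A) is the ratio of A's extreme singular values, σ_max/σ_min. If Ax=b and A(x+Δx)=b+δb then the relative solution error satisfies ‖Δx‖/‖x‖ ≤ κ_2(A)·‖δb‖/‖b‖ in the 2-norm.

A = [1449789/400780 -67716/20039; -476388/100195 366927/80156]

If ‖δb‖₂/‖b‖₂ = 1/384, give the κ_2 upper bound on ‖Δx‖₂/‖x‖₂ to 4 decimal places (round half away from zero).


AᵀA = [7907609061/221551184 -470644020/13846949; -470644020/13846949 7172507925/221551184]; tr = 260002017/3819848, det = 29648025/122235136
eigenvalues of AᵀA: λ = (tr ± √(tr²−4·det))/2 = 1089/16, 27225/7639696
so κ_2 = √((1089/16) / (27225/7639696)) = 138.2000
bound on ‖Δx‖/‖x‖: κ·ε = 138.2000·1/384 = 0.3599

0.3599


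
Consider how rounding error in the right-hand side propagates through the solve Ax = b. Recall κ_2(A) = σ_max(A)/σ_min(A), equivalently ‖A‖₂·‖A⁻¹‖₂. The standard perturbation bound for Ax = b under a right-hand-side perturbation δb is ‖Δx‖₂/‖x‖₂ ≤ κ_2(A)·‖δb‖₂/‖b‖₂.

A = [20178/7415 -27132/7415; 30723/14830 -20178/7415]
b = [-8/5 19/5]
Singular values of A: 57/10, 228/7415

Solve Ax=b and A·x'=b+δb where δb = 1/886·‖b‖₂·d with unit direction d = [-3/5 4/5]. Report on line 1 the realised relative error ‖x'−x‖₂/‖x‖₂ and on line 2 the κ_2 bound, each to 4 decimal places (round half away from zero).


largest singular value 57/10, smallest 228/7415
condition number: (57/10) ÷ (228/7415) = 185.3750
bound on ‖Δx‖/‖x‖: κ·ε = 185.3750·1/886 = 0.2092
solve Ax = b  →  x = [104.1754 77.9123]
‖b‖₂ = 4.1231 and ‖x‖₂ = 130.0878
δb = ε·‖b‖·d = [-0.0028 0.0037]; solving A·Δx = δb gives ‖Δx‖ = 0.1513
relative error = 0.0012
realised/bound (from unrounded values) ≈ 0.0056

0.0012
0.2092


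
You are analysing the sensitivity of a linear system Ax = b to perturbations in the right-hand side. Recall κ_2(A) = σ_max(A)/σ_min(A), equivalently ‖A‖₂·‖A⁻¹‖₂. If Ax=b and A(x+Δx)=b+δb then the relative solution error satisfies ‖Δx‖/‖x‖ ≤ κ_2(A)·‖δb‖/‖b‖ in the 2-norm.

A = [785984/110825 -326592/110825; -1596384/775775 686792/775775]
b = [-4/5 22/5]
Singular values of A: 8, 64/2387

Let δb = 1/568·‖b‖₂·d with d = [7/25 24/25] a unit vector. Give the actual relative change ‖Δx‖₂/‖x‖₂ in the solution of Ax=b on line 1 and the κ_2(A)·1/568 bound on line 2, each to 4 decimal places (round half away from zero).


0.0020
0.5253

σ_max = 8, σ_min = 64/2387
condition number: 8 ÷ (64/2387) = 298.3750
κ_2(A)·‖δb‖/‖b‖ = 0.5253
solve Ax = b  →  x = [57.1490 137.8077]
2-norm of b is 4.4721; of x, 149.1877
re-solving with b+δb shifts x by Δx of norm 0.2937
dividing the unrounded norms, ‖Δx‖/‖x‖ = 0.0020
tightness: 0.0020 against a bound of 0.5253 (unrounded ratio ≈ 0.0037)


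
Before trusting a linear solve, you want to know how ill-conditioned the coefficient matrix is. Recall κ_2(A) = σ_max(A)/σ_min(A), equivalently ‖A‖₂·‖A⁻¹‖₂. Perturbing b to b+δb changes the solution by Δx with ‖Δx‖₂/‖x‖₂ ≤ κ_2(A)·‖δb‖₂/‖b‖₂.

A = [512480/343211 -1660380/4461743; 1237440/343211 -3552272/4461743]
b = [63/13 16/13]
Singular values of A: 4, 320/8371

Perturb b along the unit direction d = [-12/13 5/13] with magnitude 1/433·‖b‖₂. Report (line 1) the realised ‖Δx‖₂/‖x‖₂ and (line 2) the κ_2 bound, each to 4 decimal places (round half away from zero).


0.0029
0.2417

largest singular value 4, smallest 320/8371
condition number: 4 ÷ (320/8371) = 104.6375
worst-case relative error ≤ 104.6375 × 1/433 = 0.2417
solve Ax = b  →  x = [-22.2375 -102.2500]
2-norm of b is 5.0000; of x, 104.6402
Δx = A⁻¹·δb where δb = 1/433·5.0000·d; ‖Δx‖ = 0.3021
relative error = 0.0029
realised/bound (from unrounded values) ≈ 0.0119


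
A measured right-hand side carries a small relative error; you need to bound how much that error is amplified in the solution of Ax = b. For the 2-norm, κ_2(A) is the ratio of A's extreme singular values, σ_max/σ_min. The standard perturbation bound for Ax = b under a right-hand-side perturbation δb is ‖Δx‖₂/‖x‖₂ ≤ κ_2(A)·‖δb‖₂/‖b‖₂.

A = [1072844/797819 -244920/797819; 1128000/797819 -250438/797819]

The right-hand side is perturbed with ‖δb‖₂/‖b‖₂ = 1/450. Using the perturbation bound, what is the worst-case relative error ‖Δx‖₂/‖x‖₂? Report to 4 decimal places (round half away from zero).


M = AᵀA = [2881543696/756855121 -648341280/756855121; -648341280/756855121 145903684/756855121]. tr(M)=1800980/450241, det(M)=64/450241
solving λ² − 1800980/450241·λ + 64/450241 = 0 gives λ = 4, 16/450241
κ = σ_max/σ_min = 2/(4/671) = 335.5000
bound on ‖Δx‖/‖x‖: κ·ε = 335.5000·1/450 = 0.7456

0.7456


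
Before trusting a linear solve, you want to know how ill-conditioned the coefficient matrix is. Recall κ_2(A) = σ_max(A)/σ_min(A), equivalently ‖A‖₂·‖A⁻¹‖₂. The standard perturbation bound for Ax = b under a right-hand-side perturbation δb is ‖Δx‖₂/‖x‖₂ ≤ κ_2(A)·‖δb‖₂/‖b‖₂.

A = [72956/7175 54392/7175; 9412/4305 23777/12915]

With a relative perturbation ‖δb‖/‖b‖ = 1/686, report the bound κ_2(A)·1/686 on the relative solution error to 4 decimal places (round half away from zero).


M = AᵀA = [29814304/275625 67065284/826875; 67065284/826875 150964489/2480625]. tr(M)=16771729/99225, det(M)=456976/99225
λ_max, λ_min = (16771729/99225 ± √281109519875041/9845600625)/2 = 169, 2704/99225
κ = σ_max/σ_min = 13/(52/315) = 78.7500
perturbation bound = 78.7500·1/686 = 0.1148

0.1148


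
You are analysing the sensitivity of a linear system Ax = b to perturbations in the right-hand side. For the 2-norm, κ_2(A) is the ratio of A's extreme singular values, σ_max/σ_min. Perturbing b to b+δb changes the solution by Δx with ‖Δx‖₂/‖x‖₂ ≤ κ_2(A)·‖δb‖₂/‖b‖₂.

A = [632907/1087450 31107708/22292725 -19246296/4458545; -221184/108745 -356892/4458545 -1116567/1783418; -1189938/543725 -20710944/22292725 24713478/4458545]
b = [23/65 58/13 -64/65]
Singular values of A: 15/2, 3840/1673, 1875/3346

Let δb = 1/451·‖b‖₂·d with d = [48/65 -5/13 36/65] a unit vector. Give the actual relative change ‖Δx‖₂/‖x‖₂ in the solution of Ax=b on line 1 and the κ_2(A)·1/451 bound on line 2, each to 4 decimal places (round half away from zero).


0.0046
0.0297

largest singular value 15/2, smallest 1875/3346
condition number: (15/2) ÷ (1875/3346) = 13.3840
bound on ‖Δx‖/‖x‖: κ·ε = 13.3840·1/451 = 0.0297
solve Ax = b  →  x = [-1.6357 -3.3468 -1.3844]
‖b‖ = 4.5826, ‖x‖ = 3.9740
re-solving with b+δb shifts x by Δx of norm 0.0181
dividing the unrounded norms, ‖Δx‖/‖x‖ = 0.0046
realised/bound (from unrounded values) ≈ 0.1538


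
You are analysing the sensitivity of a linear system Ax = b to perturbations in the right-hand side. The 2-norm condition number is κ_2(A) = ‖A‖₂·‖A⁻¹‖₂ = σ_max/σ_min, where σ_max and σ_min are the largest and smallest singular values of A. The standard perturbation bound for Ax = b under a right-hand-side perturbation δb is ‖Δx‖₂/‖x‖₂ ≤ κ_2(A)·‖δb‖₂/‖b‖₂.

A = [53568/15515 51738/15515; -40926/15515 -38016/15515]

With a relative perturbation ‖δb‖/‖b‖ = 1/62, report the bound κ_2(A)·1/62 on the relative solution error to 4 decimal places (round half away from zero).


form AᵀA = [181778724/9628609 173093760/9628609; 173093760/9628609 164881476/9628609] with trace 412200/11449 and determinant 1296/11449
solving λ² − 412200/11449·λ + 1296/11449 = 0 gives λ = 36, 36/11449
so κ_2 = √(36 / (36/11449)) = 107.0000
bound on ‖Δx‖/‖x‖: κ·ε = 107.0000·1/62 = 1.7258

1.7258


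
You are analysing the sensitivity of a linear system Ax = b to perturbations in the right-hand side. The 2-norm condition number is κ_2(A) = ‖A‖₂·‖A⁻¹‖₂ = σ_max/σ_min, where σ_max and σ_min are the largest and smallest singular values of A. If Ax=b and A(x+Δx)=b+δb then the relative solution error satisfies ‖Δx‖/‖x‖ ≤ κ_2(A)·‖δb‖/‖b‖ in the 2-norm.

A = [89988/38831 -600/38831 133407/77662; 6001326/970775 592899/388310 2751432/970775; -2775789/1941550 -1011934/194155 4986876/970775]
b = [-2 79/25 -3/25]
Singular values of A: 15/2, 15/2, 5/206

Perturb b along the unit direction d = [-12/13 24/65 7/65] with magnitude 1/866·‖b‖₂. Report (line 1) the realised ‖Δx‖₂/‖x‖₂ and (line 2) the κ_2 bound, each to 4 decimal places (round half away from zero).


0.0014
0.3568

σ_max = 15/2, σ_min = 5/206
κ = σ_max/σ_min = (15/2)/(5/206) = 309.0000
bound on ‖Δx‖/‖x‖: κ·ε = 309.0000·1/866 = 0.3568
solve Ax = b  →  x = [-53.4336 85.3379 71.6892]
‖b‖₂ = 3.7417 and ‖x‖₂ = 123.6004
Δx = A⁻¹·δb where δb = 1/866·3.7417·d; ‖Δx‖ = 0.1780
relative error = 0.0014
so the bound overstates the realised error by a factor of ≈ 247.7519 (computed from the unrounded values)


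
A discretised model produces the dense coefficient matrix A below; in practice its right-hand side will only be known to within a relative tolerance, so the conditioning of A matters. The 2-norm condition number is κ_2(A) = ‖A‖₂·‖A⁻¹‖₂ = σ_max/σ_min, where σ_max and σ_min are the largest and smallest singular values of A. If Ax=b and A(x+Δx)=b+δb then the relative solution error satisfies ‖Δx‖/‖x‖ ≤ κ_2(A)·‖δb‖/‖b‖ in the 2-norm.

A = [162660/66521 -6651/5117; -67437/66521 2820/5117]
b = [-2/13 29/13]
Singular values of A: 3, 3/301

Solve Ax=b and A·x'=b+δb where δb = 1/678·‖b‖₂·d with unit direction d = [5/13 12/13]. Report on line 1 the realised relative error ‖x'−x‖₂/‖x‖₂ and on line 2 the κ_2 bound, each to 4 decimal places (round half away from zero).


0.0016
0.4440

from the listed singular values, σ₁ = 3, σ_n = 3/301
κ = σ_max/σ_min = 3/(3/301) = 301.0000
worst-case relative error ≤ 301.0000 × 1/678 = 0.4440
solve Ax = b  →  x = [94.1373 177.2157]
2-norm of b is 2.2361; of x, 200.6669
Δx = A⁻¹·δb where δb = 1/678·2.2361·d; ‖Δx‖ = 0.3309
relative error = 0.0016
realised/bound (from unrounded values) ≈ 0.0037


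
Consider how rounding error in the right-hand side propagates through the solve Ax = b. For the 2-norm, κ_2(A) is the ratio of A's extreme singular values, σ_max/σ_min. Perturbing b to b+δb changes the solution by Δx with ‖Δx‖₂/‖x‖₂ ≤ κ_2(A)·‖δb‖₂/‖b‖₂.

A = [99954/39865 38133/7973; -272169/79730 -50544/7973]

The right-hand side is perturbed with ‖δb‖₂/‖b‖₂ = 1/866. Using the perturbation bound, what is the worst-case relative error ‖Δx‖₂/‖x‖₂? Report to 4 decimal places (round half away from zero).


M = AᵀA = [4561566921/254274916 2137960170/63568729; 2137960170/63568729 4008821625/63568729]. tr(M)=71269389/879844, det(M)=164025/879844
λ_max, λ_min = (71269389/879844 ± √5078748542784921/774125464336)/2 = 81, 2025/879844
so κ_2 = √(81 / (2025/879844)) = 187.6000
κ_2(A)·‖δb‖/‖b‖ = 0.2166

0.2166


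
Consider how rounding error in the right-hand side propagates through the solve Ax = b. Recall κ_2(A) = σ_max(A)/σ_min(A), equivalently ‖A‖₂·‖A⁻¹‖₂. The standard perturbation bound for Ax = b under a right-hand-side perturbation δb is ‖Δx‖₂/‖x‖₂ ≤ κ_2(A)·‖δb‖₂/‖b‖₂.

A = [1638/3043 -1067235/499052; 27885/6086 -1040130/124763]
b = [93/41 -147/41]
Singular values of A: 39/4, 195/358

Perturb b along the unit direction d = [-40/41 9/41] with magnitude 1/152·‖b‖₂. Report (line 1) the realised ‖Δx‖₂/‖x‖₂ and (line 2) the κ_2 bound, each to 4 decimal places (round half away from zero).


0.0093
0.1178

largest singular value 39/4, smallest 195/358
κ_2(A) = (39/4) / (195/358) = 17.9000
bound on ‖Δx‖/‖x‖: κ·ε = 17.9000·1/152 = 0.1178
solve Ax = b  →  x = [-5.0045 -2.3204]
‖b‖ = 4.2426, ‖x‖ = 5.5163
with δb = [-0.0272 0.0061], A·Δx = δb → ‖Δx‖ = 0.0512
dividing the unrounded norms, ‖Δx‖/‖x‖ = 0.0093
so the bound overstates the realised error by a factor of ≈ 12.6769 (computed from the unrounded values)


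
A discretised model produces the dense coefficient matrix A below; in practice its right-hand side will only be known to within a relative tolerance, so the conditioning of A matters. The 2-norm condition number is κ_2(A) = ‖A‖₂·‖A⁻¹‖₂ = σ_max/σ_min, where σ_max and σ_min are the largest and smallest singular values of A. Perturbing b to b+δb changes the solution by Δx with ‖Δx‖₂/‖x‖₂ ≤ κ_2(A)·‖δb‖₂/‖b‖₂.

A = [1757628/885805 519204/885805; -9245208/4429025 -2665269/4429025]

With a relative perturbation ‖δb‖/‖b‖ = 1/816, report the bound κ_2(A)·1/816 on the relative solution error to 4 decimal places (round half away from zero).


0.3743

form AᵀA = [193466439504/23324925625 56427055272/23324925625; 56427055272/23324925625 16460141121/23324925625] with trace 335882529/37319881 and determinant 32400/37319881
eigenvalues of AᵀA: λ = (tr ± √(tr²−4·det))/2 = 9, 3600/37319881
so κ_2 = √(9 / (3600/37319881)) = 305.4500
κ_2(A)·‖δb‖/‖b‖ = 0.3743


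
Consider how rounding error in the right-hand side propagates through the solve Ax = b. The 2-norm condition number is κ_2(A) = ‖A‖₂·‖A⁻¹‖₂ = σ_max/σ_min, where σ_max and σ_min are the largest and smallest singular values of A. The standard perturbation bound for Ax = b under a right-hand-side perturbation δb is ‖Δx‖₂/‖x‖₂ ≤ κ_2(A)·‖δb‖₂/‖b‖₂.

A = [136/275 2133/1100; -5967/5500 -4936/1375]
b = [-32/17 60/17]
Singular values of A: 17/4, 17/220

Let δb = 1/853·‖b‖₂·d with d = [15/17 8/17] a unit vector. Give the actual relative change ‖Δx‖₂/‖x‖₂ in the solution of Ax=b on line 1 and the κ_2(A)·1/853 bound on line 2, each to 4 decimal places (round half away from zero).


from the listed singular values, σ₁ = 17/4, σ_n = 17/220
κ_2(A) = (17/4) / (17/220) = 55.0000
bound on ‖Δx‖/‖x‖: κ·ε = 55.0000·1/853 = 0.0645
solve Ax = b  →  x = [-0.2635 -0.9035]
‖b‖ = 4.0000, ‖x‖ = 0.9412
with δb = [0.0041 0.0022], A·Δx = δb → ‖Δx‖ = 0.0607
realised ‖Δx‖/‖x‖ = 0.0645
realised/bound = 1 exactly: the bound is attained for this b and d

0.0645
0.0645
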